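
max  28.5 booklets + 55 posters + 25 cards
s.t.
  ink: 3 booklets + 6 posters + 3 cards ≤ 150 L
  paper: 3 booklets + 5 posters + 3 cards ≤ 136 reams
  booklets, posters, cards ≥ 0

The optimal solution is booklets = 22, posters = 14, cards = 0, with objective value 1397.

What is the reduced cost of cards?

-3.5

Check each constraint at x*: ink 150/150 (tight); paper 136/136 (tight).
Dual feasibility on the basic columns requires 3·y_ink + 3·y_paper = 28.5, 6·y_ink + 5·y_paper = 55.
→ y_ink = 7.5 and y_paper = 2.
Reduced cost of cards: c₃ − yᵀa₃ = 25 − (7.5·3 + 2·3) = 25 − 28.5 = -3.5.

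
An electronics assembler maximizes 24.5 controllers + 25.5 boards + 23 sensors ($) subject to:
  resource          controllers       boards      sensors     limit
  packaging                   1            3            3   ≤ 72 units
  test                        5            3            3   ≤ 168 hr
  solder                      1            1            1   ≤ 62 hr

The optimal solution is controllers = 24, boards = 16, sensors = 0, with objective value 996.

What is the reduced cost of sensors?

-2.5

At the optimum: packaging uses 72 of 72 (binding); test uses 168 of 168 (binding); solder uses 40 of 62 (slack = 22).
Slack constraints have shadow price 0 (complementary slackness).
The binding rows give the dual system: 1·y_packaging + 5·y_test = 24.5 and 3·y_packaging + 3·y_test = 25.5.
Solving: y_packaging = 4.5, y_test = 4.
Reduced cost of sensors: c₃ − yᵀa₃ = 23 − (4.5·3 + 4·3) = 23 − 25.5 = -2.5.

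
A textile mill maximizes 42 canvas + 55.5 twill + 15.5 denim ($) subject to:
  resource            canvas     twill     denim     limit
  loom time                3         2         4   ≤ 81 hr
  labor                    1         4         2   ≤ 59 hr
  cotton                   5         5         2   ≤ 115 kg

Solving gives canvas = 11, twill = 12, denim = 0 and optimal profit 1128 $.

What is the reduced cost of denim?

-8.5

Binding: labor and cotton. Non-binding: loom time (24 unused).
Slack constraints have shadow price 0 (complementary slackness).
Dual feasibility on the basic columns requires 1·y_labor + 5·y_cotton = 42, 4·y_labor + 5·y_cotton = 55.5.
→ y_labor = 4.5 and y_cotton = 7.5.
Reduced cost of denim: c₃ − yᵀa₃ = 15.5 − (4.5·2 + 7.5·2) = 15.5 − 24 = -8.5.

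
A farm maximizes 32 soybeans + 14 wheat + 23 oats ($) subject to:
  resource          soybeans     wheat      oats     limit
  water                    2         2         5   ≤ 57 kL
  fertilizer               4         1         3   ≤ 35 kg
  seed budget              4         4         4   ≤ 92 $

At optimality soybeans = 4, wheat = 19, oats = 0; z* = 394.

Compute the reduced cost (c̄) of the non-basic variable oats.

Check each constraint at x*: water 46/57 (slack 11); fertilizer 35/35 (tight); seed budget 92/92 (tight).
By complementary slackness, y = 0 for the non-binding constraint.
From A_Bᵀ y = c: 4·y_fertilizer + 4·y_seed budget = 32; 1·y_fertilizer + 4·y_seed budget = 14.
This yields shadow prices y_fertilizer = 6, y_seed budget = 2.
Reduced cost of oats: c₃ − yᵀa₃ = 23 − (6·3 + 2·4) = 23 − 26 = -3.

-3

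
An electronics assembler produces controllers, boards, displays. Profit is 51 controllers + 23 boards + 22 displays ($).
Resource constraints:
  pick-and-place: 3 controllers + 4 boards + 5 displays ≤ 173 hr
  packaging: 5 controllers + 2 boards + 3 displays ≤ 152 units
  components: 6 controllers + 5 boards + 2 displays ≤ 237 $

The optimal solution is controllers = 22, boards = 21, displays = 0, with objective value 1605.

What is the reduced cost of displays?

-7

At the optimum: pick-and-place uses 150 of 173 (slack = 23); packaging uses 152 of 152 (binding); components uses 237 of 237 (binding).
Since pick-and-place is not tight, its dual is 0.
Dual feasibility on the basic columns requires 5·y_packaging + 6·y_components = 51, 2·y_packaging + 5·y_components = 23.
This yields shadow prices y_packaging = 9, y_components = 1.
Reduced cost of displays: c₃ − yᵀa₃ = 22 − (9·3 + 1·2) = 22 − 29 = -7.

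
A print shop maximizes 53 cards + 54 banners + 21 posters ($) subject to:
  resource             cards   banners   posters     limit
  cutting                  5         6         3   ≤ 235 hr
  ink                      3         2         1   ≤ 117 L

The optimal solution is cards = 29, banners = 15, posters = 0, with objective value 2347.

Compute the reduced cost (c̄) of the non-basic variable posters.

-6

Both cutting and ink are binding at x*.
The binding rows give the dual system: 5·y_cutting + 3·y_ink = 53 and 6·y_cutting + 2·y_ink = 54.
Solving: y_cutting = 7, y_ink = 6.
Reduced cost of posters: c₃ − yᵀa₃ = 21 − (7·3 + 6·1) = 21 − 27 = -6.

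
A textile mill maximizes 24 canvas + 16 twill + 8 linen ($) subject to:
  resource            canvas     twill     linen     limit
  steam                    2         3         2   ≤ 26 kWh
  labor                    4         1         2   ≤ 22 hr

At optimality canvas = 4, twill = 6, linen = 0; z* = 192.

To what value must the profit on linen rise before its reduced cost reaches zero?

At the optimum: steam uses 26 of 26 (binding); labor uses 22 of 22 (binding).
The binding rows give the dual system: 2·y_steam + 4·y_labor = 24 and 3·y_steam + 1·y_labor = 16.
Solving: y_steam = 4, y_labor = 4.
linen enters the basis when its profit ≥ yᵀa₃ = 4·2 + 4·2 = 16.

16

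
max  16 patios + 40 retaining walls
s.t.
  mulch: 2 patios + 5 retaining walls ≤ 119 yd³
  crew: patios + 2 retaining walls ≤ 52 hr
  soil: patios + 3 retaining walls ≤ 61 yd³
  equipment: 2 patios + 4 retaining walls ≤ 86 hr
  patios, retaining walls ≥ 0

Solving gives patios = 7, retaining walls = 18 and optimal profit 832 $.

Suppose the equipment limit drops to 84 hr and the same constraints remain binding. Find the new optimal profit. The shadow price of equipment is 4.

824

Δb = -2, so new z* = 832 + (4)·(-2) = 832 − 8 = 824.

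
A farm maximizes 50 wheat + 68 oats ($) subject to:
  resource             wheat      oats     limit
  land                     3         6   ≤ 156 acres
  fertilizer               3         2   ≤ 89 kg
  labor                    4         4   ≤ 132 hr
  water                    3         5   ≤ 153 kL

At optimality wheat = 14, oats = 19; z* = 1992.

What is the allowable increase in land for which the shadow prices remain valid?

Binding constraints: land, labor. The basis is B = [[3,6],[4,4]] with det -12.
Per unit increase in land, x* moves by d = (-0.3333, 0.3333).
The basis stays optimal until water becomes binding; allowable increase = 24 acres.

24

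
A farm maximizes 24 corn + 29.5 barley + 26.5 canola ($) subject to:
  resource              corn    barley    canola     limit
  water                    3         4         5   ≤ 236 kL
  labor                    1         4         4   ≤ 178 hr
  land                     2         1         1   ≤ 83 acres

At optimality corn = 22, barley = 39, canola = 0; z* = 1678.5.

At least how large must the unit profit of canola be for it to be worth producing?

Check each constraint at x*: water 222/236 (slack 14); labor 178/178 (tight); land 83/83 (tight).
Slack constraints have shadow price 0 (complementary slackness).
Dual feasibility on the basic columns requires 1·y_labor + 2·y_land = 24, 4·y_labor + 1·y_land = 29.5.
→ y_labor = 5 and y_land = 9.5.
canola enters the basis when its profit ≥ yᵀa₃ = 5·4 + 9.5·1 = 29.5.

29.5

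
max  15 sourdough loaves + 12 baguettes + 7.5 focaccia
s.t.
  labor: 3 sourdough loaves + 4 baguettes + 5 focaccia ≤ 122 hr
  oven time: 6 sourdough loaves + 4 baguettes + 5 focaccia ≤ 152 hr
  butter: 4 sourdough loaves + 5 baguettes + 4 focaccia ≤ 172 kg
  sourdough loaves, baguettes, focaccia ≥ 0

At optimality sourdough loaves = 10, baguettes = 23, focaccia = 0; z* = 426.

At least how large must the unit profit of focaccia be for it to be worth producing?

At the optimum: labor uses 122 of 122 (binding); oven time uses 152 of 152 (binding); butter uses 155 of 172 (slack = 17).
By complementary slackness, y = 0 for the non-binding constraint.
From A_Bᵀ y = c: 3·y_labor + 6·y_oven time = 15; 4·y_labor + 4·y_oven time = 12.
→ y_labor = 1 and y_oven time = 2.
focaccia enters the basis when its profit ≥ yᵀa₃ = 1·5 + 2·5 = 15.

15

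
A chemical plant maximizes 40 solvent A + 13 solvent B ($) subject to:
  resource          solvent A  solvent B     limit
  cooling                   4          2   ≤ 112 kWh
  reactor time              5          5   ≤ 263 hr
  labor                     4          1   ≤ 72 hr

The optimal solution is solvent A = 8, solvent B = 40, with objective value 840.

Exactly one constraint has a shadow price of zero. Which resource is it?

cooling: 112/112 (binding)
reactor time: 240/263 (slack 23)
labor: 72/72 (binding)
By complementary slackness, a constraint with positive slack has shadow price 0 → reactor time.

reactor time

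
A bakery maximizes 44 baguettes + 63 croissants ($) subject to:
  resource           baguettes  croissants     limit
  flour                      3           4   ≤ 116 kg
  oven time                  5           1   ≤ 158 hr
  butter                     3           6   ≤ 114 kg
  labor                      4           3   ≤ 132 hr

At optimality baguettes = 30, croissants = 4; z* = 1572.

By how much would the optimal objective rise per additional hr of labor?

5

Check each constraint at x*: flour 106/116 (slack 10); oven time 154/158 (slack 4); butter 114/114 (tight); labor 132/132 (tight).
Slack constraints have shadow price 0 (complementary slackness).
From A_Bᵀ y = c: 3·y_butter + 4·y_labor = 44; 6·y_butter + 3·y_labor = 63.
→ y_butter = 8 and y_labor = 5.
Shadow price of labor = 5.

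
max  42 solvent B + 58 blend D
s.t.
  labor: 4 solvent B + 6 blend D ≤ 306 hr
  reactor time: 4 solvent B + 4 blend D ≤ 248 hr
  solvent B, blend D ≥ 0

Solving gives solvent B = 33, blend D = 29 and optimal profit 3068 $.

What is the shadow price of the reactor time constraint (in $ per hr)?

Both labor and reactor time are binding at x*.
The binding rows give the dual system: 4·y_labor + 4·y_reactor time = 42 and 6·y_labor + 4·y_reactor time = 58.
Solving: y_labor = 8, y_reactor time = 2.5.
Shadow price of reactor time = 2.5.

2.5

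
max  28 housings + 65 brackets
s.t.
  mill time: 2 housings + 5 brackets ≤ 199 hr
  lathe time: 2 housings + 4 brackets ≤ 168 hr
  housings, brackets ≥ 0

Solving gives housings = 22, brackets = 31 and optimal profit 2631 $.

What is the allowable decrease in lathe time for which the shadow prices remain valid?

Binding constraints: mill time, lathe time. The basis is B = [[2,5],[2,4]] with det -2.
Per unit decrease in lathe time, x* moves by d = (-2.5, 1).
The basis stays optimal until housings reaches 0; allowable decrease = 8.8 hr.

8.8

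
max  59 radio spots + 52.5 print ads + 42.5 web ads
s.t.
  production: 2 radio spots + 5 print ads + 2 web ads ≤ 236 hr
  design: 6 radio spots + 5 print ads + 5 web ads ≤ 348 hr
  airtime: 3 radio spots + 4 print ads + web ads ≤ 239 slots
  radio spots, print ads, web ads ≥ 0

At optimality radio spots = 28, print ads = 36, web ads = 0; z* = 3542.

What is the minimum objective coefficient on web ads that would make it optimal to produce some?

Binding: production and design. Non-binding: airtime (11 unused).
Slack constraints have shadow price 0 (complementary slackness).
Dual feasibility on the basic columns requires 2·y_production + 6·y_design = 59, 5·y_production + 5·y_design = 52.5.
Solving: y_production = 1, y_design = 9.5.
web ads enters the basis when its profit ≥ yᵀa₃ = 1·2 + 9.5·5 = 49.5.

49.5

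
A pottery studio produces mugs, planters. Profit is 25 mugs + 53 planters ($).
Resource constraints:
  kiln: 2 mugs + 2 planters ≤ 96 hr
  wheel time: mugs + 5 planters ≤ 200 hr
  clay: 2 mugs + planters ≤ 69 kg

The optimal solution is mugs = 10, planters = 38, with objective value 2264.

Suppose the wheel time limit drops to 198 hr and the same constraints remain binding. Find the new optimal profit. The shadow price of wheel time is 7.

2250

Δb = -2, so new z* = 2264 + (7)·(-2) = 2264 − 14 = 2250.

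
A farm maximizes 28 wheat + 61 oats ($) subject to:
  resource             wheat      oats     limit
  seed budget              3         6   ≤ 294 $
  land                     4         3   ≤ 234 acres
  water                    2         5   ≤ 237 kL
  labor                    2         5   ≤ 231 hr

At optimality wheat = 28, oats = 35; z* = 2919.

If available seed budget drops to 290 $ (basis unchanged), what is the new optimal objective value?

Check each constraint at x*: seed budget 294/294 (tight); land 217/234 (slack 17); water 231/237 (slack 6); labor 231/231 (tight).
Slack constraints have shadow price 0 (complementary slackness).
Dual feasibility on the basic columns requires 3·y_seed budget + 2·y_labor = 28, 6·y_seed budget + 5·y_labor = 61.
This yields shadow prices y_seed budget = 6, y_labor = 5.
Δz = y_seed budget·Δb = 6 × (-4) = -24, so new z* = 2919 − 24 = 2895.

2895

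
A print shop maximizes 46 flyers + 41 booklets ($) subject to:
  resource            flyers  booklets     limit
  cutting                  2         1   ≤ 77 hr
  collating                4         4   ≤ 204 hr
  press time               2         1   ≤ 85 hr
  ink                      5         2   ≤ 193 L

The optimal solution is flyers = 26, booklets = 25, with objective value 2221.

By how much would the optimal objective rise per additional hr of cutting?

5

Check each constraint at x*: cutting 77/77 (tight); collating 204/204 (tight); press time 77/85 (slack 8); ink 180/193 (slack 13).
Since press time, ink are not tight, their duals are 0.
Dual feasibility on the basic columns requires 2·y_cutting + 4·y_collating = 46, 1·y_cutting + 4·y_collating = 41.
This yields shadow prices y_cutting = 5, y_collating = 9.
Shadow price of cutting = 5.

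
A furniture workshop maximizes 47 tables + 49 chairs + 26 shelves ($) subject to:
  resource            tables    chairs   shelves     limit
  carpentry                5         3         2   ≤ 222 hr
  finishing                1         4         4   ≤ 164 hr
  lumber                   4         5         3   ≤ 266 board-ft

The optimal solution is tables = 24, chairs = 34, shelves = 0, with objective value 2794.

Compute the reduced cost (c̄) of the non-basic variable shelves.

-4

At the optimum: carpentry uses 222 of 222 (binding); finishing uses 160 of 164 (slack = 4); lumber uses 266 of 266 (binding).
By complementary slackness, y = 0 for the non-binding constraint.
The binding rows give the dual system: 5·y_carpentry + 4·y_lumber = 47 and 3·y_carpentry + 5·y_lumber = 49.
→ y_carpentry = 3 and y_lumber = 8.
Reduced cost of shelves: c₃ − yᵀa₃ = 26 − (3·2 + 8·3) = 26 − 30 = -4.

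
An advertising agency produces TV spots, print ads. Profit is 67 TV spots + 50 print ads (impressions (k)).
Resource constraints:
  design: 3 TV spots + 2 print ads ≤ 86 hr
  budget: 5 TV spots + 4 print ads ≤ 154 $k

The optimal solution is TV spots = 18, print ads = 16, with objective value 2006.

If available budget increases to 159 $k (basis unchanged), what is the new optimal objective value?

At the optimum: design uses 86 of 86 (binding); budget uses 154 of 154 (binding).
From A_Bᵀ y = c: 3·y_design + 5·y_budget = 67; 2·y_design + 4·y_budget = 50.
This yields shadow prices y_design = 9, y_budget = 8.
Δz = y_budget·Δb = 8 × (5) = 40, so new z* = 2006 + 40 = 2046.

2046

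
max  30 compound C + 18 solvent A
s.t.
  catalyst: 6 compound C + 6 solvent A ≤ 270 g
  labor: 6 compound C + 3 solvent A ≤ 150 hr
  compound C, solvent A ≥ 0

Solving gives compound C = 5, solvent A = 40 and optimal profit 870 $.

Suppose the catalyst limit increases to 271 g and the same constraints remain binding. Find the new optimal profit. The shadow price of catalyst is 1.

871

Δb = 1, so new z* = 870 + (1)·(1) = 870 + 1 = 871.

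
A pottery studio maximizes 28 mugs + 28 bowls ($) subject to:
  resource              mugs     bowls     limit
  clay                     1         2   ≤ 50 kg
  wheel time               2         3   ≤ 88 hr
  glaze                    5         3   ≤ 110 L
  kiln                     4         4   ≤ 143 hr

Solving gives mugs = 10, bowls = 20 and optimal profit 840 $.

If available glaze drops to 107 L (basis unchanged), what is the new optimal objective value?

828

Check each constraint at x*: clay 50/50 (tight); wheel time 80/88 (slack 8); glaze 110/110 (tight); kiln 120/143 (slack 23).
Slack constraints have shadow price 0 (complementary slackness).
The binding rows give the dual system: 1·y_clay + 5·y_glaze = 28 and 2·y_clay + 3·y_glaze = 28.
→ y_clay = 8 and y_glaze = 4.
Δz = y_glaze·Δb = 4 × (-3) = -12, so new z* = 840 − 12 = 828.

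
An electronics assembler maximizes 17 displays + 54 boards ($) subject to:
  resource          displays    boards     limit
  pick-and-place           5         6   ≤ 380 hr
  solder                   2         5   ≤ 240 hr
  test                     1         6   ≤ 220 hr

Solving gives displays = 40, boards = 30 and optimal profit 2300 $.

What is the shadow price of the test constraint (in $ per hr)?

7

Binding: pick-and-place and test. Non-binding: solder (10 unused).
By complementary slackness, y = 0 for the non-binding constraint.
Dual feasibility on the basic columns requires 5·y_pick-and-place + 1·y_test = 17, 6·y_pick-and-place + 6·y_test = 54.
Solving: y_pick-and-place = 2, y_test = 7.
Shadow price of test = 7.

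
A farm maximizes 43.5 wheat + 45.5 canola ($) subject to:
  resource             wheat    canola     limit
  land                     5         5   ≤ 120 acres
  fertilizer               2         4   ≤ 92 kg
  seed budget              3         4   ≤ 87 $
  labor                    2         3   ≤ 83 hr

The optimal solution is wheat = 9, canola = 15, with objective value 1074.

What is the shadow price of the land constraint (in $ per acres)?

At the optimum: land uses 120 of 120 (binding); fertilizer uses 78 of 92 (slack = 14); seed budget uses 87 of 87 (binding); labor uses 63 of 83 (slack = 20).
Slack constraints have shadow price 0 (complementary slackness).
Dual feasibility on the basic columns requires 5·y_land + 3·y_seed budget = 43.5, 5·y_land + 4·y_seed budget = 45.5.
→ y_land = 7.5 and y_seed budget = 2.
Shadow price of land = 7.5.

7.5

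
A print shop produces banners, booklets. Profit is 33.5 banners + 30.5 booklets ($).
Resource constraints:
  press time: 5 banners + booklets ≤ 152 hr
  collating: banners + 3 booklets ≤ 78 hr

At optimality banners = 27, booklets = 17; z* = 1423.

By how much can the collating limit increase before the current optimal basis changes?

378

Binding constraints: press time, collating. The basis is B = [[5,1],[1,3]] with det 14.
Per unit increase in collating, x* moves by d = (-0.0714, 0.3571).
The basis stays optimal until banners reaches 0; allowable increase = 378 hr.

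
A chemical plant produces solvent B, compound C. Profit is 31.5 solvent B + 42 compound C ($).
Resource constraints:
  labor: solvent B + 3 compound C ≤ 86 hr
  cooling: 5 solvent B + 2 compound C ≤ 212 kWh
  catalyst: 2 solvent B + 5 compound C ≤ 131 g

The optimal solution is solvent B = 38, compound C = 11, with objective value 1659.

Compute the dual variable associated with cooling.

3.5

Check each constraint at x*: labor 71/86 (slack 15); cooling 212/212 (tight); catalyst 131/131 (tight).
Since labor is not tight, its dual is 0.
Dual feasibility on the basic columns requires 5·y_cooling + 2·y_catalyst = 31.5, 2·y_cooling + 5·y_catalyst = 42.
This yields shadow prices y_cooling = 3.5, y_catalyst = 7.
Shadow price of cooling = 3.5.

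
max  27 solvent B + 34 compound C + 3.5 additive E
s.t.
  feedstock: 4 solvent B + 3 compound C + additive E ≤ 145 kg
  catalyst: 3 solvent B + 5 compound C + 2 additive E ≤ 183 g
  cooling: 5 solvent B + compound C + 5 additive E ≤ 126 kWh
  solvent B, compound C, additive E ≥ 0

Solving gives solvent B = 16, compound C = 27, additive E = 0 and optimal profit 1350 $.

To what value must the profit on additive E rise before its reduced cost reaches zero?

At the optimum: feedstock uses 145 of 145 (binding); catalyst uses 183 of 183 (binding); cooling uses 107 of 126 (slack = 19).
Since cooling is not tight, its dual is 0.
The binding rows give the dual system: 4·y_feedstock + 3·y_catalyst = 27 and 3·y_feedstock + 5·y_catalyst = 34.
Solving: y_feedstock = 3, y_catalyst = 5.
additive E enters the basis when its profit ≥ yᵀa₃ = 3·1 + 5·2 = 13.

13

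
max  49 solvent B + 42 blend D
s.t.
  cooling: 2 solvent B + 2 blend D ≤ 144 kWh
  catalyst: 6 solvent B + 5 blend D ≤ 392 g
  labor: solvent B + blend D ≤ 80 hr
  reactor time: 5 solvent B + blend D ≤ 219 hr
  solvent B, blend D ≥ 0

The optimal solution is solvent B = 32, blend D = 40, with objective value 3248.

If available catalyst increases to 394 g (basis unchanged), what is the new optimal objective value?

Check each constraint at x*: cooling 144/144 (tight); catalyst 392/392 (tight); labor 72/80 (slack 8); reactor time 200/219 (slack 19).
Since labor, reactor time are not tight, their duals are 0.
From A_Bᵀ y = c: 2·y_cooling + 6·y_catalyst = 49; 2·y_cooling + 5·y_catalyst = 42.
Solving: y_cooling = 3.5, y_catalyst = 7.
Δz = y_catalyst·Δb = 7 × (2) = 14, so new z* = 3248 + 14 = 3262.

3262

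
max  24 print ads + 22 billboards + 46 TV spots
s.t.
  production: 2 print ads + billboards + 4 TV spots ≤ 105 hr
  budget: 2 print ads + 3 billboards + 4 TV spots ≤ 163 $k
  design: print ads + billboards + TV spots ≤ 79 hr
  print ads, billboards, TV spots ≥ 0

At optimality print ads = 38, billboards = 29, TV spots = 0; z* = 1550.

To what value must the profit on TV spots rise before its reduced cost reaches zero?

48

Check each constraint at x*: production 105/105 (tight); budget 163/163 (tight); design 67/79 (slack 12).
By complementary slackness, y = 0 for the non-binding constraint.
From A_Bᵀ y = c: 2·y_production + 2·y_budget = 24; 1·y_production + 3·y_budget = 22.
→ y_production = 7 and y_budget = 5.
TV spots enters the basis when its profit ≥ yᵀa₃ = 7·4 + 5·4 = 48.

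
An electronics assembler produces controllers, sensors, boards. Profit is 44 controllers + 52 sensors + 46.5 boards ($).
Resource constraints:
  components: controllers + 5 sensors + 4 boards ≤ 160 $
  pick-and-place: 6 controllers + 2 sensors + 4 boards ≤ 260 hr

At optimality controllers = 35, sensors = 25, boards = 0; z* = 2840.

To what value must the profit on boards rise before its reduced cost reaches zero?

At the optimum: components uses 160 of 160 (binding); pick-and-place uses 260 of 260 (binding).
Dual feasibility on the basic columns requires 1·y_components + 6·y_pick-and-place = 44, 5·y_components + 2·y_pick-and-place = 52.
→ y_components = 8 and y_pick-and-place = 6.
boards enters the basis when its profit ≥ yᵀa₃ = 8·4 + 6·4 = 56.

56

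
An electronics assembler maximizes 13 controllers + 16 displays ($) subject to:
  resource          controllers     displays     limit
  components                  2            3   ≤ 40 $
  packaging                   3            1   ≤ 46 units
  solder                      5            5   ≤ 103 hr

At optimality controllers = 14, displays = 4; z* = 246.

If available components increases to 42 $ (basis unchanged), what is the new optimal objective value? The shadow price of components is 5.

Δb = 2, so new z* = 246 + (5)·(2) = 246 + 10 = 256.

256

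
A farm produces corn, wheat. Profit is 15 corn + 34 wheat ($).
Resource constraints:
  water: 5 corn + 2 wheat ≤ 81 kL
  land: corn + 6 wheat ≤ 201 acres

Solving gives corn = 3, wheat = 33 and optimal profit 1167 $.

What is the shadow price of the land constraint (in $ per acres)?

5

Both water and land are binding at x*.
The binding rows give the dual system: 5·y_water + 1·y_land = 15 and 2·y_water + 6·y_land = 34.
→ y_water = 2 and y_land = 5.
Shadow price of land = 5.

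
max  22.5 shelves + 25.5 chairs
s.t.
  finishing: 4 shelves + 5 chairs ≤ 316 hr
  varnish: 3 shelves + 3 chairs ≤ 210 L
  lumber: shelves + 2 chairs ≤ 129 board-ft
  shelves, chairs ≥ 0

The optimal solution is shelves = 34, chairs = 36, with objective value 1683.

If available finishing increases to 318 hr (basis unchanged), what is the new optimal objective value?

At the optimum: finishing uses 316 of 316 (binding); varnish uses 210 of 210 (binding); lumber uses 106 of 129 (slack = 23).
Slack constraints have shadow price 0 (complementary slackness).
From A_Bᵀ y = c: 4·y_finishing + 3·y_varnish = 22.5; 5·y_finishing + 3·y_varnish = 25.5.
This yields shadow prices y_finishing = 3, y_varnish = 3.5.
Δz = y_finishing·Δb = 3 × (2) = 6, so new z* = 1683 + 6 = 1689.

1689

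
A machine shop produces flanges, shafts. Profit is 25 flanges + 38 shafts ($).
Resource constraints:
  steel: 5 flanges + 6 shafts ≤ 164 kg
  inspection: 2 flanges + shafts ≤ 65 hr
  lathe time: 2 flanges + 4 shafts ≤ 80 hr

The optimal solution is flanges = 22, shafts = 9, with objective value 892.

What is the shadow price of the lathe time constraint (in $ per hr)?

At the optimum: steel uses 164 of 164 (binding); inspection uses 53 of 65 (slack = 12); lathe time uses 80 of 80 (binding).
Slack constraints have shadow price 0 (complementary slackness).
The binding rows give the dual system: 5·y_steel + 2·y_lathe time = 25 and 6·y_steel + 4·y_lathe time = 38.
→ y_steel = 3 and y_lathe time = 5.
Shadow price of lathe time = 5.

5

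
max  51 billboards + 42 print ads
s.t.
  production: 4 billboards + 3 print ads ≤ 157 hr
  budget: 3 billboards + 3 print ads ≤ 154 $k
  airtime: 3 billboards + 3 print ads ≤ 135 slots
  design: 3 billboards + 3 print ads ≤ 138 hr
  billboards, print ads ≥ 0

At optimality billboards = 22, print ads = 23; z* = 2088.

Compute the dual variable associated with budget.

At the optimum: production uses 157 of 157 (binding); budget uses 135 of 154 (slack = 19); airtime uses 135 of 135 (binding); design uses 135 of 138 (slack = 3).
Slack constraints have shadow price 0 (complementary slackness).
The binding rows give the dual system: 4·y_production + 3·y_airtime = 51 and 3·y_production + 3·y_airtime = 42.
→ y_production = 9 and y_airtime = 5.
Shadow price of budget = 0.

0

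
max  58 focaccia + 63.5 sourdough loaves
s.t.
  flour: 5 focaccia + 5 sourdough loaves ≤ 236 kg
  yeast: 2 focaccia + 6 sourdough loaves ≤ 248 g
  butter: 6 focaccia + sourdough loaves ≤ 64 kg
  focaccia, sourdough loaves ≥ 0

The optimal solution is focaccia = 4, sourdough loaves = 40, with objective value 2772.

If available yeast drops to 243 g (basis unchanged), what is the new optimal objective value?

At the optimum: flour uses 220 of 236 (slack = 16); yeast uses 248 of 248 (binding); butter uses 64 of 64 (binding).
Since flour is not tight, its dual is 0.
From A_Bᵀ y = c: 2·y_yeast + 6·y_butter = 58; 6·y_yeast + 1·y_butter = 63.5.
Solving: y_yeast = 9.5, y_butter = 6.5.
Δz = y_yeast·Δb = 9.5 × (-5) = -47.5, so new z* = 2772 − 47.5 = 2724.5.

2724.5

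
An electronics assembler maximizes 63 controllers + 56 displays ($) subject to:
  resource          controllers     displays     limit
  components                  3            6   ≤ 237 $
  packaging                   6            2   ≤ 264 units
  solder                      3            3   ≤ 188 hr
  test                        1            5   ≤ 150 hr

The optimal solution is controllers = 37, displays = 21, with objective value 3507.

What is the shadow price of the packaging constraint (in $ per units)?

7

At the optimum: components uses 237 of 237 (binding); packaging uses 264 of 264 (binding); solder uses 174 of 188 (slack = 14); test uses 142 of 150 (slack = 8).
By complementary slackness, y = 0 for the non-binding constraints.
The binding rows give the dual system: 3·y_components + 6·y_packaging = 63 and 6·y_components + 2·y_packaging = 56.
→ y_components = 7 and y_packaging = 7.
Shadow price of packaging = 7.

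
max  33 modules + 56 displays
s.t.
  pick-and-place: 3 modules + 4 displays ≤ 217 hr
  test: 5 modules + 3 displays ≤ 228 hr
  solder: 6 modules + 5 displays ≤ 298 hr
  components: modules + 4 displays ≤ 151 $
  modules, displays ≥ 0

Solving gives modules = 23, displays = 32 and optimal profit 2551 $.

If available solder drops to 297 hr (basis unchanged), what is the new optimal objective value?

Check each constraint at x*: pick-and-place 197/217 (slack 20); test 211/228 (slack 17); solder 298/298 (tight); components 151/151 (tight).
By complementary slackness, y = 0 for the non-binding constraints.
The binding rows give the dual system: 6·y_solder + 1·y_components = 33 and 5·y_solder + 4·y_components = 56.
→ y_solder = 4 and y_components = 9.
Δz = y_solder·Δb = 4 × (-1) = -4, so new z* = 2551 − 4 = 2547.

2547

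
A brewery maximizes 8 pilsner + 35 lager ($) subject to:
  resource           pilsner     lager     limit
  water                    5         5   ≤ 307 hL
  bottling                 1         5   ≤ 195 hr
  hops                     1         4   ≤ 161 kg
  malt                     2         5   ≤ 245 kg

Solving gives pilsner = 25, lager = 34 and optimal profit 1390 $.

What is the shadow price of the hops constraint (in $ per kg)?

At the optimum: water uses 295 of 307 (slack = 12); bottling uses 195 of 195 (binding); hops uses 161 of 161 (binding); malt uses 220 of 245 (slack = 25).
Slack constraints have shadow price 0 (complementary slackness).
The binding rows give the dual system: 1·y_bottling + 1·y_hops = 8 and 5·y_bottling + 4·y_hops = 35.
→ y_bottling = 3 and y_hops = 5.
Shadow price of hops = 5.

5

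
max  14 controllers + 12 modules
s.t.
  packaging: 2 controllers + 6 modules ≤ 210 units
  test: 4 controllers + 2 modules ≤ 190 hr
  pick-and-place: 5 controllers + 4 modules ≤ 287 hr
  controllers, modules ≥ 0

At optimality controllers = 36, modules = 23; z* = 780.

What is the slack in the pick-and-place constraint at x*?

pick-and-place used = 5·36 + 4·23 = 272; slack = 287 − 272 = 15.

15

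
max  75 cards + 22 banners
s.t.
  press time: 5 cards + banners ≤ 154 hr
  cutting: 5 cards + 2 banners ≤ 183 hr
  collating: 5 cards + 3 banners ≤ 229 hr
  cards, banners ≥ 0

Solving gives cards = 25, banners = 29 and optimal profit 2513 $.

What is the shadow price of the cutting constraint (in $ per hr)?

7

Binding: press time and cutting. Non-binding: collating (17 unused).
By complementary slackness, y = 0 for the non-binding constraint.
Dual feasibility on the basic columns requires 5·y_press time + 5·y_cutting = 75, 1·y_press time + 2·y_cutting = 22.
Solving: y_press time = 8, y_cutting = 7.
Shadow price of cutting = 7.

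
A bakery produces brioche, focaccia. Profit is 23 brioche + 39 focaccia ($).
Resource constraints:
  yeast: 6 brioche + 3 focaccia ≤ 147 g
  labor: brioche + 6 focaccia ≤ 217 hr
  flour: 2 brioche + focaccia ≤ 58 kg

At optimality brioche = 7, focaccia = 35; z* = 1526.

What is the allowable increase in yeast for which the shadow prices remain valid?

27

Binding constraints: yeast, labor. The basis is B = [[6,3],[1,6]] with det 33.
Per unit increase in yeast, x* moves by d = (0.1818, -0.0303).
The basis stays optimal until flour becomes binding; allowable increase = 27 g.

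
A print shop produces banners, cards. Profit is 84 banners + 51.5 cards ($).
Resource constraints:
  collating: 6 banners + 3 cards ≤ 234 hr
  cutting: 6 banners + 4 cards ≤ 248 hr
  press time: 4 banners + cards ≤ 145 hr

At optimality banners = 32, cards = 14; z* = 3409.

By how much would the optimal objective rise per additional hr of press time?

0

At the optimum: collating uses 234 of 234 (binding); cutting uses 248 of 248 (binding); press time uses 142 of 145 (slack = 3).
By complementary slackness, y = 0 for the non-binding constraint.
Dual feasibility on the basic columns requires 6·y_collating + 6·y_cutting = 84, 3·y_collating + 4·y_cutting = 51.5.
→ y_collating = 4.5 and y_cutting = 9.5.
Shadow price of press time = 0.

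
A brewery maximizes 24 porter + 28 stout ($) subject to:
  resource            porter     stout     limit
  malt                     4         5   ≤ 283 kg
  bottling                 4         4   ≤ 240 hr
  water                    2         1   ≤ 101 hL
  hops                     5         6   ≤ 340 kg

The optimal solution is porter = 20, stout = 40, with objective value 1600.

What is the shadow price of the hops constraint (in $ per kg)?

4

Binding: bottling and hops. Non-binding: malt (3 unused), water (21 unused).
Slack constraints have shadow price 0 (complementary slackness).
Dual feasibility on the basic columns requires 4·y_bottling + 5·y_hops = 24, 4·y_bottling + 6·y_hops = 28.
Solving: y_bottling = 1, y_hops = 4.
Shadow price of hops = 4.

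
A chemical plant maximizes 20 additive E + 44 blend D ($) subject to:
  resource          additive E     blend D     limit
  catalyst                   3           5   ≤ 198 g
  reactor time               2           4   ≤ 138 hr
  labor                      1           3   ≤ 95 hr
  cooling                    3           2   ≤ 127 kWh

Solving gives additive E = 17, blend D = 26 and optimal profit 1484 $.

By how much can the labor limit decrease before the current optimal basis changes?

6

Binding constraints: reactor time, labor. The basis is B = [[2,4],[1,3]] with det 2.
Per unit decrease in labor, x* moves by d = (2, -1).
The basis stays optimal until cooling becomes binding; allowable decrease = 6 hr.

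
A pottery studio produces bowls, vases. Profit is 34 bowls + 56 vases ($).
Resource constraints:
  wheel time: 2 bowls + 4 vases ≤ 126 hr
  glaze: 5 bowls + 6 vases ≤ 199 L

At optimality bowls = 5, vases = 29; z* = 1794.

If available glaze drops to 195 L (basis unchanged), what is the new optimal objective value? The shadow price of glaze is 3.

Δb = -4, so new z* = 1794 + (3)·(-4) = 1794 − 12 = 1782.

1782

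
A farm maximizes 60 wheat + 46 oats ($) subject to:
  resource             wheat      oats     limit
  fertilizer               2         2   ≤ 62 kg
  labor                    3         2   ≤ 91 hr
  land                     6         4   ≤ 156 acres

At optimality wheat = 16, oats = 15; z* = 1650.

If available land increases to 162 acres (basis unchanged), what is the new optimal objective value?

At the optimum: fertilizer uses 62 of 62 (binding); labor uses 78 of 91 (slack = 13); land uses 156 of 156 (binding).
Since labor is not tight, its dual is 0.
From A_Bᵀ y = c: 2·y_fertilizer + 6·y_land = 60; 2·y_fertilizer + 4·y_land = 46.
This yields shadow prices y_fertilizer = 9, y_land = 7.
Δz = y_land·Δb = 7 × (6) = 42, so new z* = 1650 + 42 = 1692.

1692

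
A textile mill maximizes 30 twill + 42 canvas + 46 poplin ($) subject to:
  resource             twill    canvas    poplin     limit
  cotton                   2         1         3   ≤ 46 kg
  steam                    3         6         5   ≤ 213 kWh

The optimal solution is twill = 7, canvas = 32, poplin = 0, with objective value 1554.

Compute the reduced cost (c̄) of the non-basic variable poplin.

-2

Check each constraint at x*: cotton 46/46 (tight); steam 213/213 (tight).
Dual feasibility on the basic columns requires 2·y_cotton + 3·y_steam = 30, 1·y_cotton + 6·y_steam = 42.
This yields shadow prices y_cotton = 6, y_steam = 6.
Reduced cost of poplin: c₃ − yᵀa₃ = 46 − (6·3 + 6·5) = 46 − 48 = -2.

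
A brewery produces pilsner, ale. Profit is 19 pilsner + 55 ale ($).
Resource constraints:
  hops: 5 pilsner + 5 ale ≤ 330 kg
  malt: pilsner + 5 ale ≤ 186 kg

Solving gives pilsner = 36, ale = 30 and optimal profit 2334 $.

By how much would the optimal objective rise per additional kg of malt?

Both hops and malt are binding at x*.
From A_Bᵀ y = c: 5·y_hops + 1·y_malt = 19; 5·y_hops + 5·y_malt = 55.
→ y_hops = 2 and y_malt = 9.
Shadow price of malt = 9.

9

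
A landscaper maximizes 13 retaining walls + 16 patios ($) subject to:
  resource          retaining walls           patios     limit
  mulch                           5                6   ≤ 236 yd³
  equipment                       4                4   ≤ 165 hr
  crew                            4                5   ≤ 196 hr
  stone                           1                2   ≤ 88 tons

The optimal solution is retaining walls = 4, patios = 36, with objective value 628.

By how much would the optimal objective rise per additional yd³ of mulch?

At the optimum: mulch uses 236 of 236 (binding); equipment uses 160 of 165 (slack = 5); crew uses 196 of 196 (binding); stone uses 76 of 88 (slack = 12).
Since equipment, stone are not tight, their duals are 0.
The binding rows give the dual system: 5·y_mulch + 4·y_crew = 13 and 6·y_mulch + 5·y_crew = 16.
This yields shadow prices y_mulch = 1, y_crew = 2.
Shadow price of mulch = 1.

1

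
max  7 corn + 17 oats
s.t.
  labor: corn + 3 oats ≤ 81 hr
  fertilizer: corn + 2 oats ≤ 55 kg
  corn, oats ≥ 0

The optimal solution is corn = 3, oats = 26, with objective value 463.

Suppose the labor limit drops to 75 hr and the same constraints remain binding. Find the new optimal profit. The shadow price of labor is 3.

Δb = -6, so new z* = 463 + (3)·(-6) = 463 − 18 = 445.

445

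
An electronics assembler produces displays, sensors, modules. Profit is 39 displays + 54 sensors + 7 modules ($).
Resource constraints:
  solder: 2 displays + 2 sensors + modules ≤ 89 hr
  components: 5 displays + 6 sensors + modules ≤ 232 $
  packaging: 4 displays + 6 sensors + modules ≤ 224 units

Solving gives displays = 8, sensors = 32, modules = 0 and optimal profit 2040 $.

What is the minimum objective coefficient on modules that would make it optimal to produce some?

9

Binding: components and packaging. Non-binding: solder (9 unused).
Since solder is not tight, its dual is 0.
From A_Bᵀ y = c: 5·y_components + 4·y_packaging = 39; 6·y_components + 6·y_packaging = 54.
This yields shadow prices y_components = 3, y_packaging = 6.
modules enters the basis when its profit ≥ yᵀa₃ = 3·1 + 6·1 = 9.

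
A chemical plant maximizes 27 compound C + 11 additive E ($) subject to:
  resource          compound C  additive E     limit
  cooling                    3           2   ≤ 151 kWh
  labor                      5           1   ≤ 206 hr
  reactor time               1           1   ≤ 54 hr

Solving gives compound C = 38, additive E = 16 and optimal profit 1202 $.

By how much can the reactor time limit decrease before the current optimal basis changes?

Binding constraints: labor, reactor time. The basis is B = [[5,1],[1,1]] with det 4.
Per unit decrease in reactor time, x* moves by d = (0.25, -1.25).
The basis stays optimal until additive E reaches 0; allowable decrease = 12.8 hr.

12.8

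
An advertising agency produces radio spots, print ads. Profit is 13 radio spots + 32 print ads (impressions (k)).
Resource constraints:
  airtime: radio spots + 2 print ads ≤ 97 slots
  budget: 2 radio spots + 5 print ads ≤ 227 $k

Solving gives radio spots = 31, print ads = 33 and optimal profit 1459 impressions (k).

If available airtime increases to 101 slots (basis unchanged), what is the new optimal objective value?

1463

Both airtime and budget are binding at x*.
The binding rows give the dual system: 1·y_airtime + 2·y_budget = 13 and 2·y_airtime + 5·y_budget = 32.
This yields shadow prices y_airtime = 1, y_budget = 6.
Δz = y_airtime·Δb = 1 × (4) = 4, so new z* = 1459 + 4 = 1463.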